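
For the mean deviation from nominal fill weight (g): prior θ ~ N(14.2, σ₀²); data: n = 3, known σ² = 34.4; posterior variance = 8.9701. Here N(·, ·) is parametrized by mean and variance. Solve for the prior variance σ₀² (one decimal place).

σ₀² = 41.2

For the Normal–Normal model with known σ², precisions add: τ_n = τ₀ + n/σ².
So 1/σ₀² = 1/8.9701 − 3/34.4 = 0.111481 − 0.087209 = 0.024272.
Hence σ₀² = 1/0.024272 ≈ 41.2.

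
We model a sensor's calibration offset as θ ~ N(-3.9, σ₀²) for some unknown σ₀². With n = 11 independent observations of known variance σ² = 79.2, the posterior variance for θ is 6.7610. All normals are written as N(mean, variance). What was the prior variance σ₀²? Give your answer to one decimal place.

For the Normal–Normal model with known σ², precisions add: τ_n = τ₀ + n/σ².
So 1/σ₀² = 1/6.7610 − 11/79.2 = 0.147907 − 0.138889 = 0.009018.
Hence σ₀² = 1/0.009018 ≈ 110.9.

σ₀² = 110.9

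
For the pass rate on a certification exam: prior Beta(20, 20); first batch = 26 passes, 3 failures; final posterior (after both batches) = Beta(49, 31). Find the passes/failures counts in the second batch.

3 passes and 8 failures

Because Beta–binomial updating is additive in the counts, the combined data contributed (α_post−α_prior, β_post−β_prior) successes and failures.
Total across both batches: 49−20=29 passes, 31−20=11 failures.
Subtract the first batch: 29−26=3 passes and 11−3=8 failures.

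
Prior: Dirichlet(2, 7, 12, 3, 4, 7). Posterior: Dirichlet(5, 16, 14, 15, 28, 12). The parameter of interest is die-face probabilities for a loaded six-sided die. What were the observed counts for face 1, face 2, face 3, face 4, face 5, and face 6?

counts (3, 9, 2, 12, 24, 5)

For a Dirichlet(α) prior with multinomial counts c, the posterior is Dirichlet(α + c) componentwise.
Counts are posterior − prior componentwise: 5−2=3, 16−7=9, 14−12=2, 15−3=12, 28−4=24, 12−7=5.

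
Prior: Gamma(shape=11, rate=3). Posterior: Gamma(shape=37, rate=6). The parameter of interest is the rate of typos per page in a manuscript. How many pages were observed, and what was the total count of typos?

n = 3 pages with total 26 typos

Gamma–Poisson conjugacy: posterior shape = α + Σxᵢ, posterior rate = β + n.
Matching: Σxᵢ = 37 − 11 = 26 and n = 6 − 3 = 3.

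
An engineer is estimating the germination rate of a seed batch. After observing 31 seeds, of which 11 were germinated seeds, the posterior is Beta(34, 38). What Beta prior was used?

Beta(23, 18)

Under Beta–binomial conjugacy the posterior parameters are (α+s, β+f).
So α = 34 − 11 = 23 and β = 38 − 20 = 18.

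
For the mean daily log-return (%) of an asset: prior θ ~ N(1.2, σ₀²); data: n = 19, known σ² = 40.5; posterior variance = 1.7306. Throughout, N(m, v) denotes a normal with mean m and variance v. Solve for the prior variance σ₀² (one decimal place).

σ₀² = 9.2

For the Normal–Normal model with known σ², precisions add: τ_n = τ₀ + n/σ².
So 1/σ₀² = 1/1.7306 − 19/40.5 = 0.577834 − 0.469136 = 0.108698.
Hence σ₀² = 1/0.108698 ≈ 9.2.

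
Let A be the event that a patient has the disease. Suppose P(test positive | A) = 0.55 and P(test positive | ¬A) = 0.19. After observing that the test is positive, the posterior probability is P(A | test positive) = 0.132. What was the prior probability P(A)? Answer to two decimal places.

P(A) = 0.05

In odds form, posterior odds = prior odds × likelihood ratio, so prior odds = posterior odds ÷ LR.
Posterior odds = 0.132/(1−0.132) = 0.1521. LR = 0.55/0.19 = 2.8947.
Prior odds = 0.1521/2.8947 = 0.0525, so P(A) = 0.0525/(1+0.0525) ≈ 0.05.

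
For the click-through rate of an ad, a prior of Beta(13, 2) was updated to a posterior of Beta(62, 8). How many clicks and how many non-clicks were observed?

Beta is conjugate to the binomial likelihood: posterior = Beta(α+s, β+f).
Match parameters: s=62−13=49, f=8−2=6.

49 clicks and 6 non-clicks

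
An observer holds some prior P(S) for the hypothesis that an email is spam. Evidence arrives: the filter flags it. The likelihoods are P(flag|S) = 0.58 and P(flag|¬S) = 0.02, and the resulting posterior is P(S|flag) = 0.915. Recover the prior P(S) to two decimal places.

P(S) = 0.27

In odds form, posterior odds = prior odds × likelihood ratio, so prior odds = posterior odds ÷ LR.
Posterior odds = 0.915/(1−0.915) = 10.7647. LR = 0.58/0.02 = 29.0000.
Prior odds = 10.7647/29.0000 = 0.3712, so P(S) = 0.3712/(1+0.3712) ≈ 0.27.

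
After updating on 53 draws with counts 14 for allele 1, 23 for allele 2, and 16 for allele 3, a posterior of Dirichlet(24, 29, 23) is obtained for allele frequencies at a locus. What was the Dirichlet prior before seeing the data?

Dirichlet(10, 6, 7)

For a Dirichlet(α) prior with multinomial counts c, the posterior is Dirichlet(α + c) componentwise.
Subtract each count from the matching posterior parameter: 24−14=10, 29−23=6, 23−16=7.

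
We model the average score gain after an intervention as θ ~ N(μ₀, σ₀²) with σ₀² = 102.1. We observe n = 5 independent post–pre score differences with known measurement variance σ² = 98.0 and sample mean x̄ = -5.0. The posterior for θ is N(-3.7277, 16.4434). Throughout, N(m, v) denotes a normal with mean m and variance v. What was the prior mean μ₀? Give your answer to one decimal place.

μ₀ = 2.9

With known observation variance, the Normal–Normal posterior has precision τ_n = τ₀ + n/σ² and mean μ_n = (τ₀μ₀ + (n/σ²)x̄)/τ_n.
Here τ₀ = 1/102.1 = 0.009794 and τ_data = 5/98.0 = 0.051020, so τ_n = 0.060814.
Rearranging for μ₀: μ₀ = (μ_n·τ_n − τ_data·x̄)/τ₀ = (-3.7277·0.060814 − 0.051020·-5.0) / 0.009794 = 0.028404/0.009794 ≈ 2.9.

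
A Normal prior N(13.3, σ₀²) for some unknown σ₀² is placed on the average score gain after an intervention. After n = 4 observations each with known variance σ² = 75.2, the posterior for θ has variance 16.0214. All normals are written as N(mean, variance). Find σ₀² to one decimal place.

σ₀² = 108.4

Posterior precision equals prior precision plus data precision: 1/σ_n² = 1/σ₀² + n/σ².
So 1/σ₀² = 1/16.0214 − 4/75.2 = 0.062417 − 0.053191 = 0.009226.
Hence σ₀² = 1/0.009226 ≈ 108.4.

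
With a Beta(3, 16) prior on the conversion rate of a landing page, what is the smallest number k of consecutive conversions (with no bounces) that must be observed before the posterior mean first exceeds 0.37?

k = 7

After k conversions and 0 bounces the posterior is Beta(3+k, 16), with mean (3+k)/(3+16+k).
Set (3+k)/(19+k) > 0.37 and solve: k > (0.37·19 − 3)/(1 − 0.37) = 6.397.
The smallest integer exceeding 6.397 is 7, and checking k=7: (10)/(26) = 0.3846 > 0.37.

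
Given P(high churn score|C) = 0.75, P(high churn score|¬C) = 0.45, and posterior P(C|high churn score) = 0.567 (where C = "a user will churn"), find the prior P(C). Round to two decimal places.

Bayes' rule in odds form gives O(C|E) = O(C)·[P(E|C)/P(E|¬C)], hence O(C) = O(C|E)/LR.
Posterior odds = 0.567/(1−0.567) = 1.3095. LR = 0.75/0.45 = 1.6667.
Prior odds = 1.3095/1.6667 = 0.7857, so P(C) = 0.7857/(1+0.7857) ≈ 0.44.

P(C) = 0.44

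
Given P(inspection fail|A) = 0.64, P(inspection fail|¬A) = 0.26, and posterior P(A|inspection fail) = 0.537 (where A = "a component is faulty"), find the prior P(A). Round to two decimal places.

Bayes' rule in odds form gives O(A|E) = O(A)·[P(E|A)/P(E|¬A)], hence O(A) = O(A|E)/LR.
Posterior odds = 0.537/(1−0.537) = 1.1598. LR = 0.64/0.26 = 2.4615.
Prior odds = 1.1598/2.4615 = 0.4712, so P(A) = 0.4712/(1+0.4712) ≈ 0.32.

P(A) = 0.32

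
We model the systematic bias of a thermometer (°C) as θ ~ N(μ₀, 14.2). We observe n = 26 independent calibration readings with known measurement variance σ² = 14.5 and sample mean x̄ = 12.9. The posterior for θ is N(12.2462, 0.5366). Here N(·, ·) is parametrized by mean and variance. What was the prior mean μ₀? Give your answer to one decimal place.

μ₀ = -4.4

The posterior mean is a precision-weighted average: μ_n = (τ₀μ₀ + τ_data·x̄)/(τ₀+τ_data), with τ₀=1/σ₀² and τ_data=n/σ².
Here τ₀ = 1/14.2 = 0.070423 and τ_data = 26/14.5 = 1.793103, so τ_n = 1.863526.
Rearranging for μ₀: μ₀ = (μ_n·τ_n − τ_data·x̄)/τ₀ = (12.2462·1.863526 − 1.793103·12.9) / 0.070423 = -0.309917/0.070423 ≈ -4.4.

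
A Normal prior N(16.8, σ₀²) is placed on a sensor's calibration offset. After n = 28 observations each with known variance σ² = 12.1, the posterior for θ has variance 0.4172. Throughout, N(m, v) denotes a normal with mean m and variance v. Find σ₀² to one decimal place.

Posterior precision equals prior precision plus data precision: 1/σ_n² = 1/σ₀² + n/σ².
So 1/σ₀² = 1/0.4172 − 28/12.1 = 2.396932 − 2.314050 = 0.082882.
Hence σ₀² = 1/0.082882 ≈ 12.1.

σ₀² = 12.1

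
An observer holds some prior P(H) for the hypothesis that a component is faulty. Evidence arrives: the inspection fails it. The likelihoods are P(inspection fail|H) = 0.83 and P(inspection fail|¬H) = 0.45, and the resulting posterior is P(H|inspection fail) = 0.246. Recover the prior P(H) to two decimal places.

Bayes' rule in odds form gives O(H|E) = O(H)·[P(E|H)/P(E|¬H)], hence O(H) = O(H|E)/LR.
Posterior odds = 0.246/(1−0.246) = 0.3263. LR = 0.83/0.45 = 1.8444.
Prior odds = 0.3263/1.8444 = 0.1769, so P(H) = 0.1769/(1+0.1769) ≈ 0.15.

P(H) = 0.15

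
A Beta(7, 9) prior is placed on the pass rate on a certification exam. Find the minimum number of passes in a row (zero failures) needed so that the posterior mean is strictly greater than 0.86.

After k passes and 0 failures the posterior is Beta(7+k, 9), with mean (7+k)/(7+9+k).
Set (7+k)/(16+k) > 0.86 and solve: k > (0.86·16 − 7)/(1 − 0.86) = 48.286.
The smallest integer exceeding 48.286 is 49.

k = 49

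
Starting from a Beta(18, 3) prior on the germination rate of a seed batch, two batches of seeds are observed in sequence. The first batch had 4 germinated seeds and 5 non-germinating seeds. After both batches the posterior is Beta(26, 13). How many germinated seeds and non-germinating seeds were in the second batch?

4 germinated seeds and 5 non-germinating seeds

Sequential conjugate updates are equivalent to a single update on the pooled data, so total successes = posterior α − prior α and total failures = posterior β − prior β.
Total across both batches: 26−18=8 germinated seeds, 13−3=10 non-germinating seeds.
Subtract the first batch: 8−4=4 germinated seeds and 10−5=5 non-germinating seeds.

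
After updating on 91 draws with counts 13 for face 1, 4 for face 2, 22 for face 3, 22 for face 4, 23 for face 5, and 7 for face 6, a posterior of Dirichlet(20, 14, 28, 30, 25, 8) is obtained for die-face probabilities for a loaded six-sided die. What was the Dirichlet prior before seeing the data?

Dirichlet(7, 10, 6, 8, 2, 1)

For a Dirichlet(α) prior with multinomial counts c, the posterior is Dirichlet(α + c) componentwise.
Subtract each count from the matching posterior parameter: 20−13=7, 14−4=10, 28−22=6, 30−22=8, 25−23=2, 8−7=1.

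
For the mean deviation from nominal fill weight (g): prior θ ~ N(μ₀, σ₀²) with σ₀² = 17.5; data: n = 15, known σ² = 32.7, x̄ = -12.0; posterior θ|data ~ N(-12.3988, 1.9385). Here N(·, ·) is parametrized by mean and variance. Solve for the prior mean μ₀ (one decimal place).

μ₀ = -15.6

With known observation variance, the Normal–Normal posterior has precision τ_n = τ₀ + n/σ² and mean μ_n = (τ₀μ₀ + (n/σ²)x̄)/τ_n.
Here τ₀ = 1/17.5 = 0.057143 and τ_data = 15/32.7 = 0.458716, so τ_n = 0.515859.
Rearranging for μ₀: μ₀ = (μ_n·τ_n − τ_data·x̄)/τ₀ = (-12.3988·0.515859 − 0.458716·-12.0) / 0.057143 = -0.891441/0.057143 ≈ -15.6.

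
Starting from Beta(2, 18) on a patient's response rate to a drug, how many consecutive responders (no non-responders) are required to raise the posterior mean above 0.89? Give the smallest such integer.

k = 144

After k responders and 0 non-responders the posterior is Beta(2+k, 18), with mean (2+k)/(2+18+k).
Set (2+k)/(20+k) > 0.89 and solve: k > (0.89·20 − 2)/(1 − 0.89) = 143.636.
The smallest integer exceeding 143.636 is 144.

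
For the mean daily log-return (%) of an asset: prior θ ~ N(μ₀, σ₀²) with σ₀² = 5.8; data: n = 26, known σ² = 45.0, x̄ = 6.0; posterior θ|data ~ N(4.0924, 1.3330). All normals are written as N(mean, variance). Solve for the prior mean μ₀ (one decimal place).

The posterior mean is a precision-weighted average: μ_n = (τ₀μ₀ + τ_data·x̄)/(τ₀+τ_data), with τ₀=1/σ₀² and τ_data=n/σ².
Here τ₀ = 1/5.8 = 0.172414 and τ_data = 26/45.0 = 0.577778, so τ_n = 0.750192.
Rearranging for μ₀: μ₀ = (μ_n·τ_n − τ_data·x̄)/τ₀ = (4.0924·0.750192 − 0.577778·6.0) / 0.172414 = -0.396582/0.172414 ≈ -2.3.

μ₀ = -2.3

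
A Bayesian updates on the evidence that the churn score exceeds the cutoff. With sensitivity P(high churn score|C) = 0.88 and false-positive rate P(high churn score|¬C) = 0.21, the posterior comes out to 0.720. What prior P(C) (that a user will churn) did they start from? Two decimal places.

In odds form, posterior odds = prior odds × likelihood ratio, so prior odds = posterior odds ÷ LR.
Posterior odds = 0.720/(1−0.720) = 2.5714. LR = 0.88/0.21 = 4.1905.
Prior odds = 2.5714/4.1905 = 0.6136, so P(C) = 0.6136/(1+0.6136) ≈ 0.38.

P(C) = 0.38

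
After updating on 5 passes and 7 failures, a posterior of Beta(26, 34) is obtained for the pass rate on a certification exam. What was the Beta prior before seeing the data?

Beta(21, 27)

A Beta(a, b) prior with s successes and f failures in binomial data gives a Beta(a+s, b+f) posterior.
So a = 26 − 5 = 21 and b = 34 − 7 = 27.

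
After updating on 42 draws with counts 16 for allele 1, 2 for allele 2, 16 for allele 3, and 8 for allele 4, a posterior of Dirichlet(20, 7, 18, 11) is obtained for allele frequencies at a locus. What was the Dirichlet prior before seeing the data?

For a Dirichlet(α) prior with multinomial counts c, the posterior is Dirichlet(α + c) componentwise.
Subtract each count from the matching posterior parameter: 20−16=4, 7−2=5, 18−16=2, 11−8=3.

Dirichlet(4, 5, 2, 3)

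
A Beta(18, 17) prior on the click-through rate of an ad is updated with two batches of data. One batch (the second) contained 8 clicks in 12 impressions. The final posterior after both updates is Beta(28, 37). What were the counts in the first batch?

2 clicks and 16 non-clicks

Sequential conjugate updates are equivalent to a single update on the pooled data, so total successes = posterior α − prior α and total failures = posterior β − prior β.
Total across both batches: 28−18=10 clicks, 37−17=20 non-clicks.
Subtract the second batch: 10−8=2 clicks and 20−4=16 non-clicks.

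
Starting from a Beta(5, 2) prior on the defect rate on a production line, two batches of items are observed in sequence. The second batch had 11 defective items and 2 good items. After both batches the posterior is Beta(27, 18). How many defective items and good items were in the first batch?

11 defective items and 14 good items

Sequential conjugate updates are equivalent to a single update on the pooled data, so total successes = posterior α − prior α and total failures = posterior β − prior β.
Total across both batches: 27−5=22 defective items, 18−2=16 good items.
Subtract the second batch: 22−11=11 defective items and 16−2=14 good items.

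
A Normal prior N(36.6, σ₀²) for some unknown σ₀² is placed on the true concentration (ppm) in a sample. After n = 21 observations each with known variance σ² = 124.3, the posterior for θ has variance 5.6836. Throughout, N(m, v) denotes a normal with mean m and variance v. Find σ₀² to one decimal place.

For the Normal–Normal model with known σ², precisions add: τ_n = τ₀ + n/σ².
So 1/σ₀² = 1/5.6836 − 21/124.3 = 0.175945 − 0.168946 = 0.006999.
Hence σ₀² = 1/0.006999 ≈ 142.9.

σ₀² = 142.9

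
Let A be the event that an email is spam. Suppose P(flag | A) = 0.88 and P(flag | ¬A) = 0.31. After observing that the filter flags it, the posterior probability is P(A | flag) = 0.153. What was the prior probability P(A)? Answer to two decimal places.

In odds form, posterior odds = prior odds × likelihood ratio, so prior odds = posterior odds ÷ LR.
Posterior odds = 0.153/(1−0.153) = 0.1806. LR = 0.88/0.31 = 2.8387.
Prior odds = 0.1806/2.8387 = 0.0636, so P(A) = 0.0636/(1+0.0636) ≈ 0.06.

P(A) = 0.06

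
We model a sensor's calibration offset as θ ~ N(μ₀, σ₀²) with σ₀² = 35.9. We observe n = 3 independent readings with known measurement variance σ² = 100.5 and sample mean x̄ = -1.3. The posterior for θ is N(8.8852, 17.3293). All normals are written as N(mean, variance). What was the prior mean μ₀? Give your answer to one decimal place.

The posterior mean is a precision-weighted average: μ_n = (τ₀μ₀ + τ_data·x̄)/(τ₀+τ_data), with τ₀=1/σ₀² and τ_data=n/σ².
Here τ₀ = 1/35.9 = 0.027855 and τ_data = 3/100.5 = 0.029851, so τ_n = 0.057706.
Rearranging for μ₀: μ₀ = (μ_n·τ_n − τ_data·x̄)/τ₀ = (8.8852·0.057706 − 0.029851·-1.3) / 0.027855 = 0.551536/0.027855 ≈ 19.8.

μ₀ = 19.8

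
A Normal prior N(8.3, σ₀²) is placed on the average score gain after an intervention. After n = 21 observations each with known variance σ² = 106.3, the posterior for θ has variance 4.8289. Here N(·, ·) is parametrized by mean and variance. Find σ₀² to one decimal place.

σ₀² = 104.9

For the Normal–Normal model with known σ², precisions add: τ_n = τ₀ + n/σ².
So 1/σ₀² = 1/4.8289 − 21/106.3 = 0.207087 − 0.197554 = 0.009533.
Hence σ₀² = 1/0.009533 ≈ 104.9.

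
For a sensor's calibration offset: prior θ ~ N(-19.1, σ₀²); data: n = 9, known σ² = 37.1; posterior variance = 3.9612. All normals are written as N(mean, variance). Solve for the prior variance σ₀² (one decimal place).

Posterior precision equals prior precision plus data precision: 1/σ_n² = 1/σ₀² + n/σ².
So 1/σ₀² = 1/3.9612 − 9/37.1 = 0.252449 − 0.242588 = 0.009861.
Hence σ₀² = 1/0.009861 ≈ 101.4.

σ₀² = 101.4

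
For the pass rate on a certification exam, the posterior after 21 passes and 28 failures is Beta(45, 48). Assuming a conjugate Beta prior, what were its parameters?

Beta(24, 20)

A Beta(α, β) prior with s successes and f failures in binomial data gives a Beta(α+s, β+f) posterior.
So α = 45 − 21 = 24 and β = 48 − 28 = 20.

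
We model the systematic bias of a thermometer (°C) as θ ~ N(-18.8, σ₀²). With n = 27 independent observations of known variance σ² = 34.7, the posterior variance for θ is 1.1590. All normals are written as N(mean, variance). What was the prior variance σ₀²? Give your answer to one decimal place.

σ₀² = 11.8

Posterior precision equals prior precision plus data precision: 1/σ_n² = 1/σ₀² + n/σ².
So 1/σ₀² = 1/1.1590 − 27/34.7 = 0.862813 − 0.778098 = 0.084715.
Hence σ₀² = 1/0.084715 ≈ 11.8.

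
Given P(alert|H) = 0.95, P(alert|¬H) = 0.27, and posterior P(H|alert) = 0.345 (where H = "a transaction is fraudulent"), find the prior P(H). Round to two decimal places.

In odds form, posterior odds = prior odds × likelihood ratio, so prior odds = posterior odds ÷ LR.
Posterior odds = 0.345/(1−0.345) = 0.5267. LR = 0.95/0.27 = 3.5185.
Prior odds = 0.5267/3.5185 = 0.1497, so P(H) = 0.1497/(1+0.1497) ≈ 0.13.

P(H) = 0.13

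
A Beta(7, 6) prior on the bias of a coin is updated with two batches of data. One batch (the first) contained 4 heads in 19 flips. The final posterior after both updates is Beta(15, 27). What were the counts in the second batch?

4 heads and 6 tails

Sequential conjugate updates are equivalent to a single update on the pooled data, so total successes = posterior α − prior α and total failures = posterior β − prior β.
Total across both batches: 15−7=8 heads, 27−6=21 tails.
Subtract the first batch: 8−4=4 heads and 21−15=6 tails.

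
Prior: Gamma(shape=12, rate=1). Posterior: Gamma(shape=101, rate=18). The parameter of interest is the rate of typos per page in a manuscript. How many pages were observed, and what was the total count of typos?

n = 17 pages with total 89 typos

Gamma–Poisson conjugacy: posterior shape = α + Σxᵢ, posterior rate = β + n.
Matching: Σxᵢ = 101 − 12 = 89 and n = 18 − 1 = 17.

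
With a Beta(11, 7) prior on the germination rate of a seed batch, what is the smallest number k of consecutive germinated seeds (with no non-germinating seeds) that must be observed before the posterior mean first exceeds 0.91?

k = 60

After k germinated seeds and 0 non-germinating seeds the posterior is Beta(11+k, 7), with mean (11+k)/(11+7+k).
Set (11+k)/(18+k) > 0.91 and solve: k > (0.91·18 − 11)/(1 − 0.91) = 59.778.
The smallest integer exceeding 59.778 is 60.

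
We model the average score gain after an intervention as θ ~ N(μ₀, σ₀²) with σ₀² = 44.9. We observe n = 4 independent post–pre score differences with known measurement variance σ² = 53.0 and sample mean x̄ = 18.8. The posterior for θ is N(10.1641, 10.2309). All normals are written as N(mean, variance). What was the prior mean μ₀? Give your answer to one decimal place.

With known observation variance, the Normal–Normal posterior has precision τ_n = τ₀ + n/σ² and mean μ_n = (τ₀μ₀ + (n/σ²)x̄)/τ_n.
Here τ₀ = 1/44.9 = 0.022272 and τ_data = 4/53.0 = 0.075472, so τ_n = 0.097744.
Rearranging for μ₀: μ₀ = (μ_n·τ_n − τ_data·x̄)/τ₀ = (10.1641·0.097744 − 0.075472·18.8) / 0.022272 = -0.425394/0.022272 ≈ -19.1.

μ₀ = -19.1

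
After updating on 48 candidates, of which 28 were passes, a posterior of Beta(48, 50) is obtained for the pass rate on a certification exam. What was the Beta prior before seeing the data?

Beta(20, 30)

Under Beta–binomial conjugacy the posterior parameters are (α+s, β+f).
Subtract the data counts: 48−28=20, 50−20=30.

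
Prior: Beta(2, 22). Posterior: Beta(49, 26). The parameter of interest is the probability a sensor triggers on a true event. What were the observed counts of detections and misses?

Beta is conjugate to the binomial likelihood: posterior = Beta(a+s, b+f).
So s = 49 − 2 = 47 and f = 26 − 22 = 4.

47 detections and 4 misses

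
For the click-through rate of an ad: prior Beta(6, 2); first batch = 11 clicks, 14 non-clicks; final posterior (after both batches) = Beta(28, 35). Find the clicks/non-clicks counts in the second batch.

11 clicks and 19 non-clicks

Sequential conjugate updates are equivalent to a single update on the pooled data, so total successes = posterior α − prior α and total failures = posterior β − prior β.
Total across both batches: 28−6=22 clicks, 35−2=33 non-clicks.
Subtract the first batch: 22−11=11 clicks and 33−14=19 non-clicks.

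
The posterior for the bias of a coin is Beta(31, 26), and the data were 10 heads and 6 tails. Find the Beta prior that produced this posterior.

Beta is conjugate to the binomial likelihood: posterior = Beta(a+s, b+f).
So a = 31 − 10 = 21 and b = 26 − 6 = 20.

Beta(21, 20)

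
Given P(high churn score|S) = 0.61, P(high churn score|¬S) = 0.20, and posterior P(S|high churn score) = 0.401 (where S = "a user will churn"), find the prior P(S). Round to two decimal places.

Bayes' rule in odds form gives O(S|E) = O(S)·[P(E|S)/P(E|¬S)], hence O(S) = O(S|E)/LR.
Posterior odds = 0.401/(1−0.401) = 0.6694. LR = 0.61/0.20 = 3.0500.
Prior odds = 0.6694/3.0500 = 0.2195, so P(S) = 0.2195/(1+0.2195) ≈ 0.18.

P(S) = 0.18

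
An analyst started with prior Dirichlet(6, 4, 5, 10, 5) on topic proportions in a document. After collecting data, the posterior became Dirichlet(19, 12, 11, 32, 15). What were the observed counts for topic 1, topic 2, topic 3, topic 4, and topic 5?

counts (13, 8, 6, 22, 10)

For a Dirichlet(α) prior with multinomial counts c, the posterior is Dirichlet(α + c) componentwise.
Counts are posterior − prior componentwise: 19−6=13, 12−4=8, 11−5=6, 32−10=22, 15−5=10.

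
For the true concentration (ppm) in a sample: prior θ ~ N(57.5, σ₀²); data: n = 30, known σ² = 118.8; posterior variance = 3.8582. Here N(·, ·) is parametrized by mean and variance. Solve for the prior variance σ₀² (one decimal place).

For the Normal–Normal model with known σ², precisions add: τ_n = τ₀ + n/σ².
So 1/σ₀² = 1/3.8582 − 30/118.8 = 0.259188 − 0.252525 = 0.006663.
Hence σ₀² = 1/0.006663 ≈ 150.1.

σ₀² = 150.1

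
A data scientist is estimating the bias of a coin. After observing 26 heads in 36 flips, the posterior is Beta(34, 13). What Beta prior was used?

Under Beta–binomial conjugacy the posterior parameters are (a+s, b+f).
So a = 34 − 26 = 8 and b = 13 − 10 = 3.

Beta(8, 3)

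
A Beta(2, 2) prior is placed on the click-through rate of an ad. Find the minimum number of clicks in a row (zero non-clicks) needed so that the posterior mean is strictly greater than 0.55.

After k clicks and 0 non-clicks the posterior is Beta(2+k, 2), with mean (2+k)/(2+2+k).
Set (2+k)/(4+k) > 0.55 and solve: k > (0.55·4 − 2)/(1 − 0.55) = 0.444.
The smallest integer exceeding 0.444 is 1.

k = 1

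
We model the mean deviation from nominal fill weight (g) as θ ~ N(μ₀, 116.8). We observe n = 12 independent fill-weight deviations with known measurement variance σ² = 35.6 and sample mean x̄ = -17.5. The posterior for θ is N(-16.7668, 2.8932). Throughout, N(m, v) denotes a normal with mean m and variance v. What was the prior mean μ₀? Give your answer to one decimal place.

The posterior mean is a precision-weighted average: μ_n = (τ₀μ₀ + τ_data·x̄)/(τ₀+τ_data), with τ₀=1/σ₀² and τ_data=n/σ².
Here τ₀ = 1/116.8 = 0.008562 and τ_data = 12/35.6 = 0.337079, so τ_n = 0.345641.
Rearranging for μ₀: μ₀ = (μ_n·τ_n − τ_data·x̄)/τ₀ = (-16.7668·0.345641 − 0.337079·-17.5) / 0.008562 = 0.103589/0.008562 ≈ 12.1.

μ₀ = 12.1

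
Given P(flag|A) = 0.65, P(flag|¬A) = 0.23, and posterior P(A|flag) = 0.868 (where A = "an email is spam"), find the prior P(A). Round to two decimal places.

P(A) = 0.70

In odds form, posterior odds = prior odds × likelihood ratio, so prior odds = posterior odds ÷ LR.
Posterior odds = 0.868/(1−0.868) = 6.5758. LR = 0.65/0.23 = 2.8261.
Prior odds = 6.5758/2.8261 = 2.3268, so P(A) = 2.3268/(1+2.3268) ≈ 0.70.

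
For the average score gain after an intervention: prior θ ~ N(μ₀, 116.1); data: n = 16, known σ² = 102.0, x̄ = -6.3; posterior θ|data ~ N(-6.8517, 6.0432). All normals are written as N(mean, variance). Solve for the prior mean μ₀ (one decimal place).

μ₀ = -16.9

With known observation variance, the Normal–Normal posterior has precision τ_n = τ₀ + n/σ² and mean μ_n = (τ₀μ₀ + (n/σ²)x̄)/τ_n.
Here τ₀ = 1/116.1 = 0.008613 and τ_data = 16/102.0 = 0.156863, so τ_n = 0.165476.
Rearranging for μ₀: μ₀ = (μ_n·τ_n − τ_data·x̄)/τ₀ = (-6.8517·0.165476 − 0.156863·-6.3) / 0.008613 = -0.145555/0.008613 ≈ -16.9.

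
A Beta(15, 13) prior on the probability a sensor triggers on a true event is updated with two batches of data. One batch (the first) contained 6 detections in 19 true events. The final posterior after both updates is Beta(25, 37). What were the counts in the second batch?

4 detections and 11 misses

Sequential conjugate updates are equivalent to a single update on the pooled data, so total successes = posterior α − prior α and total failures = posterior β − prior β.
Total across both batches: 25−15=10 detections, 37−13=24 misses.
Subtract the first batch: 10−6=4 detections and 24−13=11 misses.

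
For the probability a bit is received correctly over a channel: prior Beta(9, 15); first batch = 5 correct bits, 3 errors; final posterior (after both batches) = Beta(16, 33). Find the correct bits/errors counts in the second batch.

Because Beta–binomial updating is additive in the counts, the combined data contributed (α_post−α_prior, β_post−β_prior) successes and failures.
Total across both batches: 16−9=7 correct bits, 33−15=18 errors.
Subtract the first batch: 7−5=2 correct bits and 18−3=15 errors.

2 correct bits and 15 errors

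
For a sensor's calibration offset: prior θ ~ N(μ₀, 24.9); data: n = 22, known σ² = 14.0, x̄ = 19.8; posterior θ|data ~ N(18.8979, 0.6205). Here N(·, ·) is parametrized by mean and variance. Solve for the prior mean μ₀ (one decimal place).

The posterior mean is a precision-weighted average: μ_n = (τ₀μ₀ + τ_data·x̄)/(τ₀+τ_data), with τ₀=1/σ₀² and τ_data=n/σ².
Here τ₀ = 1/24.9 = 0.040161 and τ_data = 22/14.0 = 1.571429, so τ_n = 1.611590.
Rearranging for μ₀: μ₀ = (μ_n·τ_n − τ_data·x̄)/τ₀ = (18.8979·1.611590 − 1.571429·19.8) / 0.040161 = -0.658628/0.040161 ≈ -16.4.

μ₀ = -16.4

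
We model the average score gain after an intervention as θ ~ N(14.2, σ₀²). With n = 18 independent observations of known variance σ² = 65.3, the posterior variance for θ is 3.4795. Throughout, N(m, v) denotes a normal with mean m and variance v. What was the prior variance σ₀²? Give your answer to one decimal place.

For the Normal–Normal model with known σ², precisions add: τ_n = τ₀ + n/σ².
So 1/σ₀² = 1/3.4795 − 18/65.3 = 0.287398 − 0.275651 = 0.011747.
Hence σ₀² = 1/0.011747 ≈ 85.1.

σ₀² = 85.1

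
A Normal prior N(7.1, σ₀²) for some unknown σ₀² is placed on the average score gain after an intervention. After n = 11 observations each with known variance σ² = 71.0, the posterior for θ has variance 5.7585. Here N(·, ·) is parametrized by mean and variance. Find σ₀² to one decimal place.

For the Normal–Normal model with known σ², precisions add: τ_n = τ₀ + n/σ².
So 1/σ₀² = 1/5.7585 − 11/71.0 = 0.173656 − 0.154930 = 0.018726.
Hence σ₀² = 1/0.018726 ≈ 53.4.

σ₀² = 53.4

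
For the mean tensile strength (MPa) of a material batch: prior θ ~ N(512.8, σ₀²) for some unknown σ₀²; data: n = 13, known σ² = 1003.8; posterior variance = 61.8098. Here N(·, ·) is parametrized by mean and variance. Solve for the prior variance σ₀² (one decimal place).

For the Normal–Normal model with known σ², precisions add: τ_n = τ₀ + n/σ².
So 1/σ₀² = 1/61.8098 − 13/1003.8 = 0.016179 − 0.012951 = 0.003228.
Hence σ₀² = 1/0.003228 ≈ 309.8.

σ₀² = 309.8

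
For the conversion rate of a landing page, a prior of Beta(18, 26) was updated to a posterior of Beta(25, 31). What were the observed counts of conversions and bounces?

A Beta(α, β) prior with s successes and f failures in binomial data gives a Beta(α+s, β+f) posterior.
Match parameters: s=25−18=7, f=31−26=5.

7 conversions and 5 bounces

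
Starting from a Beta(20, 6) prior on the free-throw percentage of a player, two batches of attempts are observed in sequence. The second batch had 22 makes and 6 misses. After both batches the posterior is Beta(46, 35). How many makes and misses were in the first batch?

4 makes and 23 misses

Because Beta–binomial updating is additive in the counts, the combined data contributed (α_post−α_prior, β_post−β_prior) successes and failures.
Total across both batches: 46−20=26 makes, 35−6=29 misses.
Subtract the second batch: 26−22=4 makes and 29−6=23 misses.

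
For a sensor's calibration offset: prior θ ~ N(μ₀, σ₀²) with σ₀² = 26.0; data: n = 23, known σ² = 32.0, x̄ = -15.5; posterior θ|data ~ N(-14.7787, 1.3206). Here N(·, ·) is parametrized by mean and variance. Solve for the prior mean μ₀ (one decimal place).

The posterior mean is a precision-weighted average: μ_n = (τ₀μ₀ + τ_data·x̄)/(τ₀+τ_data), with τ₀=1/σ₀² and τ_data=n/σ².
Here τ₀ = 1/26.0 = 0.038462 and τ_data = 23/32.0 = 0.718750, so τ_n = 0.757212.
Rearranging for μ₀: μ₀ = (μ_n·τ_n − τ_data·x̄)/τ₀ = (-14.7787·0.757212 − 0.718750·-15.5) / 0.038462 = -0.049984/0.038462 ≈ -1.3.

μ₀ = -1.3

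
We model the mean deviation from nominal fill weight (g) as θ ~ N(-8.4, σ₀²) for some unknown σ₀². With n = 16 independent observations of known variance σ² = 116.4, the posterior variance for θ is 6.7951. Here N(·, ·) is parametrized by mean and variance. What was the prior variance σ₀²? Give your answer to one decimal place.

Posterior precision equals prior precision plus data precision: 1/σ_n² = 1/σ₀² + n/σ².
So 1/σ₀² = 1/6.7951 − 16/116.4 = 0.147165 − 0.137457 = 0.009708.
Hence σ₀² = 1/0.009708 ≈ 103.0.

σ₀² = 103.0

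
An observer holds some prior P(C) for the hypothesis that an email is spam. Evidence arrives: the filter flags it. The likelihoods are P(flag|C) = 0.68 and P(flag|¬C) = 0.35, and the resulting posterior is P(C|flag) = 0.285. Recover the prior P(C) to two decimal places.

Bayes' rule in odds form gives O(C|E) = O(C)·[P(E|C)/P(E|¬C)], hence O(C) = O(C|E)/LR.
Posterior odds = 0.285/(1−0.285) = 0.3986. LR = 0.68/0.35 = 1.9429.
Prior odds = 0.3986/1.9429 = 0.2052, so P(C) = 0.2052/(1+0.2052) ≈ 0.17.

P(C) = 0.17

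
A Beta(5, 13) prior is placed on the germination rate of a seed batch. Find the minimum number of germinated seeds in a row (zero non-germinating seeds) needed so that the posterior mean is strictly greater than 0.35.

k = 3

After k germinated seeds and 0 non-germinating seeds the posterior is Beta(5+k, 13), with mean (5+k)/(5+13+k).
Set (5+k)/(18+k) > 0.35 and solve: k > (0.35·18 − 5)/(1 − 0.35) = 2.000.
The smallest integer exceeding 2.000 is 3, and checking k=3: (8)/(21) = 0.3810 > 0.35.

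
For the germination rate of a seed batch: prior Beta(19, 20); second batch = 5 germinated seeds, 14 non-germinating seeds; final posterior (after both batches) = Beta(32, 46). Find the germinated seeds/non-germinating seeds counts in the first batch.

Because Beta–binomial updating is additive in the counts, the combined data contributed (α_post−α_prior, β_post−β_prior) successes and failures.
Total across both batches: 32−19=13 germinated seeds, 46−20=26 non-germinating seeds.
Subtract the second batch: 13−5=8 germinated seeds and 26−14=12 non-germinating seeds.

8 germinated seeds and 12 non-germinating seeds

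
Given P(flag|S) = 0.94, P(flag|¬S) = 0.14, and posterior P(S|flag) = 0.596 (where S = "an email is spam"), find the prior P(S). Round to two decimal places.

P(S) = 0.18

Bayes' rule in odds form gives O(S|E) = O(S)·[P(E|S)/P(E|¬S)], hence O(S) = O(S|E)/LR.
Posterior odds = 0.596/(1−0.596) = 1.4752. LR = 0.94/0.14 = 6.7143.
Prior odds = 1.4752/6.7143 = 0.2197, so P(S) = 0.2197/(1+0.2197) ≈ 0.18.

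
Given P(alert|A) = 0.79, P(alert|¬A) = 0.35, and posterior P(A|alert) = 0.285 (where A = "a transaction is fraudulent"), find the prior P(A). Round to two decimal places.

Bayes' rule in odds form gives O(A|E) = O(A)·[P(E|A)/P(E|¬A)], hence O(A) = O(A|E)/LR.
Posterior odds = 0.285/(1−0.285) = 0.3986. LR = 0.79/0.35 = 2.2571.
Prior odds = 0.3986/2.2571 = 0.1766, so P(A) = 0.1766/(1+0.1766) ≈ 0.15.

P(A) = 0.15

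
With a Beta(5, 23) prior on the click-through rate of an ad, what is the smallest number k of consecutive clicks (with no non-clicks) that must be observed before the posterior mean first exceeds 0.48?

k = 17

After k clicks and 0 non-clicks the posterior is Beta(5+k, 23), with mean (5+k)/(5+23+k).
Set (5+k)/(28+k) > 0.48 and solve: k > (0.48·28 − 5)/(1 − 0.48) = 16.231.
The smallest integer exceeding 16.231 is 17.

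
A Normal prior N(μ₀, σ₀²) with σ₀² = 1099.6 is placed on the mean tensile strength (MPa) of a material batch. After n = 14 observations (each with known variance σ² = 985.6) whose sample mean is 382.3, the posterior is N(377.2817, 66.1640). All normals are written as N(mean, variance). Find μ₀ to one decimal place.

μ₀ = 298.9

The posterior mean is a precision-weighted average: μ_n = (τ₀μ₀ + τ_data·x̄)/(τ₀+τ_data), with τ₀=1/σ₀² and τ_data=n/σ².
Here τ₀ = 1/1099.6 = 0.000909 and τ_data = 14/985.6 = 0.014205, so τ_n = 0.015114.
Rearranging for μ₀: μ₀ = (μ_n·τ_n − τ_data·x̄)/τ₀ = (377.2817·0.015114 − 0.014205·382.3) / 0.000909 = 0.271664/0.000909 ≈ 298.9.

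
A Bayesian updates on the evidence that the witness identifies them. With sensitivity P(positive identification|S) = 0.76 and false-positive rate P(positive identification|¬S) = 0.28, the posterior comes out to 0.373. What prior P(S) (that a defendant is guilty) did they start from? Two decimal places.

In odds form, posterior odds = prior odds × likelihood ratio, so prior odds = posterior odds ÷ LR.
Posterior odds = 0.373/(1−0.373) = 0.5949. LR = 0.76/0.28 = 2.7143.
Prior odds = 0.5949/2.7143 = 0.2192, so P(S) = 0.2192/(1+0.2192) ≈ 0.18.

P(S) = 0.18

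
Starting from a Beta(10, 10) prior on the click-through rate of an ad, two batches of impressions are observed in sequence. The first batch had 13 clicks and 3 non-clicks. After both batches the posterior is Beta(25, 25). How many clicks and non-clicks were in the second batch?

Sequential conjugate updates are equivalent to a single update on the pooled data, so total successes = posterior α − prior α and total failures = posterior β − prior β.
Total across both batches: 25−10=15 clicks, 25−10=15 non-clicks.
Subtract the first batch: 15−13=2 clicks and 15−3=12 non-clicks.

2 clicks and 12 non-clicks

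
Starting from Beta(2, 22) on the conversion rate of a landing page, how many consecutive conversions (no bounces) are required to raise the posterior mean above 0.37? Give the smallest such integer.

After k conversions and 0 bounces the posterior is Beta(2+k, 22), with mean (2+k)/(2+22+k).
Set (2+k)/(24+k) > 0.37 and solve: k > (0.37·24 − 2)/(1 − 0.37) = 10.921.
The smallest integer exceeding 10.921 is 11, and checking k=11: (13)/(35) = 0.3714 > 0.37.

k = 11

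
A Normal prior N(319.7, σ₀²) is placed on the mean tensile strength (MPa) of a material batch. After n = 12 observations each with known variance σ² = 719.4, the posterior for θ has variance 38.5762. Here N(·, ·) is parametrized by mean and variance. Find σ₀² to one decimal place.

Posterior precision equals prior precision plus data precision: 1/σ_n² = 1/σ₀² + n/σ².
So 1/σ₀² = 1/38.5762 − 12/719.4 = 0.025923 − 0.016681 = 0.009242.
Hence σ₀² = 1/0.009242 ≈ 108.2.

σ₀² = 108.2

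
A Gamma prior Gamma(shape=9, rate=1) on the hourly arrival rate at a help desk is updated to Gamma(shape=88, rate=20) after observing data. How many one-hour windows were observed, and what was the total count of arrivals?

n = 19 one-hour windows with total 79 arrivals

A Gamma(α, β) prior (rate parametrization) on a Poisson rate with n observations summing to S gives posterior Gamma(α+S, β+n).
Matching: Σxᵢ = 88 − 9 = 79 and n = 20 − 1 = 19.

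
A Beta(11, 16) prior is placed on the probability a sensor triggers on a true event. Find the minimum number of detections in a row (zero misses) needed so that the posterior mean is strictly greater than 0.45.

After k detections and 0 misses the posterior is Beta(11+k, 16), with mean (11+k)/(11+16+k).
Set (11+k)/(27+k) > 0.45 and solve: k > (0.45·27 − 11)/(1 − 0.45) = 2.091.
The smallest integer exceeding 2.091 is 3.

k = 3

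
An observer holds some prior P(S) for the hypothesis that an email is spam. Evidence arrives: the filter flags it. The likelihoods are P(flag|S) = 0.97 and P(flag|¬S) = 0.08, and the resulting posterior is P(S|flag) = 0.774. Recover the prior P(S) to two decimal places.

Bayes' rule in odds form gives O(S|E) = O(S)·[P(E|S)/P(E|¬S)], hence O(S) = O(S|E)/LR.
Posterior odds = 0.774/(1−0.774) = 3.4248. LR = 0.97/0.08 = 12.1250.
Prior odds = 3.4248/12.1250 = 0.2825, so P(S) = 0.2825/(1+0.2825) ≈ 0.22.

P(S) = 0.22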